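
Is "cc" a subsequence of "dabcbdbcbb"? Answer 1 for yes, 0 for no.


Check if "cc" is a subsequence of "dabcbdbcbb"
Greedy scan:
  Position 0 ('d'): no match needed
  Position 1 ('a'): no match needed
  Position 2 ('b'): no match needed
  Position 3 ('c'): matches sub[0] = 'c'
  Position 4 ('b'): no match needed
  Position 5 ('d'): no match needed
  Position 6 ('b'): no match needed
  Position 7 ('c'): matches sub[1] = 'c'
  Position 8 ('b'): no match needed
  Position 9 ('b'): no match needed
All 2 characters matched => is a subsequence

1


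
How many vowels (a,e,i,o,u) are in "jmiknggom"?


Input: jmiknggom
Checking each character:
  'j' at position 0: consonant
  'm' at position 1: consonant
  'i' at position 2: vowel (running total: 1)
  'k' at position 3: consonant
  'n' at position 4: consonant
  'g' at position 5: consonant
  'g' at position 6: consonant
  'o' at position 7: vowel (running total: 2)
  'm' at position 8: consonant
Total vowels: 2

2


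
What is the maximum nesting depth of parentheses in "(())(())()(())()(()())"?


Input: "(())(())()(())()(()())"
Tracking depth:
  Position 0 '(': depth becomes 1
  Position 1 '(': depth becomes 2
  Position 2 ')': depth becomes 1
  Position 3 ')': depth becomes 0
  Position 4 '(': depth becomes 1
  Position 5 '(': depth becomes 2
  Position 6 ')': depth becomes 1
  Position 7 ')': depth becomes 0
  Position 8 '(': depth becomes 1
  Position 9 ')': depth becomes 0
  Position 10 '(': depth becomes 1
  Position 11 '(': depth becomes 2
  Position 12 ')': depth becomes 1
  Position 13 ')': depth becomes 0
  Position 14 '(': depth becomes 1
  Position 15 ')': depth becomes 0
  Position 16 '(': depth becomes 1
  Position 17 '(': depth becomes 2
  Position 18 ')': depth becomes 1
  Position 19 '(': depth becomes 2
  Position 20 ')': depth becomes 1
  Position 21 ')': depth becomes 0
Maximum depth reached: 2

2


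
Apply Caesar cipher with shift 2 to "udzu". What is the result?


Caesar cipher: shift "udzu" by 2
  'u' (pos 20) + 2 = pos 22 = 'w'
  'd' (pos 3) + 2 = pos 5 = 'f'
  'z' (pos 25) + 2 = pos 1 = 'b'
  'u' (pos 20) + 2 = pos 22 = 'w'
Result: wfbw

wfbw


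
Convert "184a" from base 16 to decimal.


Input: "184a" in base 16
Positional expansion:
  Digit '1' (value 1) x 16^3 = 4096
  Digit '8' (value 8) x 16^2 = 2048
  Digit '4' (value 4) x 16^1 = 64
  Digit 'a' (value 10) x 16^0 = 10
Sum = 6218

6218


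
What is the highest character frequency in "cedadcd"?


Input: cedadcd
Character counts:
  'a': 1
  'c': 2
  'd': 3
  'e': 1
Maximum frequency: 3

3


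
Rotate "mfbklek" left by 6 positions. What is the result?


Input: "mfbklek", rotate left by 6
First 6 characters: "mfbkle"
Remaining characters: "k"
Concatenate remaining + first: "k" + "mfbkle" = "kmfbkle"

kmfbkle


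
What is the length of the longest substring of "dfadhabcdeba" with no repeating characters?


Input: "dfadhabcdeba"
Sliding window (track last position of each char):
  Position 0 ('d'): window [0,0] length 1 -- new best
  Position 1 ('f'): window [0,1] length 2 -- new best
  Position 2 ('a'): window [0,2] length 3 -- new best
  Position 3 ('d'): repeat (last at 0), move window start to 1
  Position 3 ('d'): window [1,3] length 3
  Position 4 ('h'): window [1,4] length 4 -- new best
  Position 5 ('a'): repeat (last at 2), move window start to 3
  Position 5 ('a'): window [3,5] length 3
  Position 6 ('b'): window [3,6] length 4
  Position 7 ('c'): window [3,7] length 5 -- new best
  Position 8 ('d'): repeat (last at 3), move window start to 4
  Position 8 ('d'): window [4,8] length 5
  Position 9 ('e'): window [4,9] length 6 -- new best
  Position 10 ('b'): repeat (last at 6), move window start to 7
  Position 10 ('b'): window [7,10] length 4
  Position 11 ('a'): window [7,11] length 5
Longest substring with no repeats: "habcde" with length 6

6


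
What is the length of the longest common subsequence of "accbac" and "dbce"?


LCS of "accbac" and "dbce"
DP table:
           d    b    c    e
      0    0    0    0    0
  a   0    0    0    0    0
  c   0    0    0    1    1
  c   0    0    0    1    1
  b   0    0    1    1    1
  a   0    0    1    1    1
  c   0    0    1    2    2
LCS length = dp[6][4] = 2

2


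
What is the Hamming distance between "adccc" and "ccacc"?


Comparing "adccc" and "ccacc" position by position:
  Position 0: 'a' vs 'c' => differ
  Position 1: 'd' vs 'c' => differ
  Position 2: 'c' vs 'a' => differ
  Position 3: 'c' vs 'c' => same
  Position 4: 'c' vs 'c' => same
Total differences (Hamming distance): 3

3


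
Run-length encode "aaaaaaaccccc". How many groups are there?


Input: aaaaaaaccccc
Scanning for consecutive runs:
  Group 1: 'a' x 7 (positions 0-6)
  Group 2: 'c' x 5 (positions 7-11)
Total groups: 2

2


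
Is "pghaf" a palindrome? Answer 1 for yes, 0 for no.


Input: pghaf
Reversed: fahgp
  Compare pos 0 ('p') with pos 4 ('f'): MISMATCH
  Compare pos 1 ('g') with pos 3 ('a'): MISMATCH
Result: not a palindrome

0


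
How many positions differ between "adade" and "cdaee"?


Comparing "adade" and "cdaee" position by position:
  Position 0: 'a' vs 'c' => DIFFER
  Position 1: 'd' vs 'd' => same
  Position 2: 'a' vs 'a' => same
  Position 3: 'd' vs 'e' => DIFFER
  Position 4: 'e' vs 'e' => same
Positions that differ: 2

2


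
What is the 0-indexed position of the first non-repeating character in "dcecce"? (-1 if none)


Input: dcecce
Character frequencies:
  'c': 3
  'd': 1
  'e': 2
Scanning left to right for freq == 1:
  Position 0 ('d'): unique! => answer = 0

0


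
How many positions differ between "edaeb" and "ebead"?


Comparing "edaeb" and "ebead" position by position:
  Position 0: 'e' vs 'e' => same
  Position 1: 'd' vs 'b' => DIFFER
  Position 2: 'a' vs 'e' => DIFFER
  Position 3: 'e' vs 'a' => DIFFER
  Position 4: 'b' vs 'd' => DIFFER
Positions that differ: 4

4


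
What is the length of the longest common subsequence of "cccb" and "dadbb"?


LCS of "cccb" and "dadbb"
DP table:
           d    a    d    b    b
      0    0    0    0    0    0
  c   0    0    0    0    0    0
  c   0    0    0    0    0    0
  c   0    0    0    0    0    0
  b   0    0    0    0    1    1
LCS length = dp[4][5] = 1

1


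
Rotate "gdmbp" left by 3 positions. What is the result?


Input: "gdmbp", rotate left by 3
First 3 characters: "gdm"
Remaining characters: "bp"
Concatenate remaining + first: "bp" + "gdm" = "bpgdm"

bpgdm


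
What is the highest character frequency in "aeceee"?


Input: aeceee
Character counts:
  'a': 1
  'c': 1
  'e': 4
Maximum frequency: 4

4


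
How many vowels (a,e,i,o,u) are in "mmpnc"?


Input: mmpnc
Checking each character:
  'm' at position 0: consonant
  'm' at position 1: consonant
  'p' at position 2: consonant
  'n' at position 3: consonant
  'c' at position 4: consonant
Total vowels: 0

0


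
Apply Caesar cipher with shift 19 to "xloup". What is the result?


Caesar cipher: shift "xloup" by 19
  'x' (pos 23) + 19 = pos 16 = 'q'
  'l' (pos 11) + 19 = pos 4 = 'e'
  'o' (pos 14) + 19 = pos 7 = 'h'
  'u' (pos 20) + 19 = pos 13 = 'n'
  'p' (pos 15) + 19 = pos 8 = 'i'
Result: qehni

qehni


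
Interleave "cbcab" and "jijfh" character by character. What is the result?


Interleaving "cbcab" and "jijfh":
  Position 0: 'c' from first, 'j' from second => "cj"
  Position 1: 'b' from first, 'i' from second => "bi"
  Position 2: 'c' from first, 'j' from second => "cj"
  Position 3: 'a' from first, 'f' from second => "af"
  Position 4: 'b' from first, 'h' from second => "bh"
Result: cjbicjafbh

cjbicjafbh


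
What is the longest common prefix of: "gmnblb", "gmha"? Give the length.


Words: gmnblb, gmha
  Position 0: all 'g' => match
  Position 1: all 'm' => match
  Position 2: ('n', 'h') => mismatch, stop
LCP = "gm" (length 2)

2


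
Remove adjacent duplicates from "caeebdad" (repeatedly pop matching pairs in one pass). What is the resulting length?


Input: caeebdad
Stack-based adjacent duplicate removal:
  Read 'c': push. Stack: c
  Read 'a': push. Stack: ca
  Read 'e': push. Stack: cae
  Read 'e': matches stack top 'e' => pop. Stack: ca
  Read 'b': push. Stack: cab
  Read 'd': push. Stack: cabd
  Read 'a': push. Stack: cabda
  Read 'd': push. Stack: cabdad
Final stack: "cabdad" (length 6)

6


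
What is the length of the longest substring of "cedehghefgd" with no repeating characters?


Input: "cedehghefgd"
Sliding window (track last position of each char):
  Position 0 ('c'): window [0,0] length 1 -- new best
  Position 1 ('e'): window [0,1] length 2 -- new best
  Position 2 ('d'): window [0,2] length 3 -- new best
  Position 3 ('e'): repeat (last at 1), move window start to 2
  Position 3 ('e'): window [2,3] length 2
  Position 4 ('h'): window [2,4] length 3
  Position 5 ('g'): window [2,5] length 4 -- new best
  Position 6 ('h'): repeat (last at 4), move window start to 5
  Position 6 ('h'): window [5,6] length 2
  Position 7 ('e'): window [5,7] length 3
  Position 8 ('f'): window [5,8] length 4
  Position 9 ('g'): repeat (last at 5), move window start to 6
  Position 9 ('g'): window [6,9] length 4
  Position 10 ('d'): window [6,10] length 5 -- new best
Longest substring with no repeats: "hefgd" with length 5

5


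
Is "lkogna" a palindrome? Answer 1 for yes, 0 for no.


Input: lkogna
Reversed: angokl
  Compare pos 0 ('l') with pos 5 ('a'): MISMATCH
  Compare pos 1 ('k') with pos 4 ('n'): MISMATCH
  Compare pos 2 ('o') with pos 3 ('g'): MISMATCH
Result: not a palindrome

0


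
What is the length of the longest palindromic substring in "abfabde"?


Input: "abfabde"
Checking substrings for palindromes:
  No multi-char palindromic substrings found
Longest palindromic substring: "a" with length 1

1


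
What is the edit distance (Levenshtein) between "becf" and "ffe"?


Computing edit distance: "becf" -> "ffe"
DP table:
           f    f    e
      0    1    2    3
  b   1    1    2    3
  e   2    2    2    2
  c   3    3    3    3
  f   4    3    3    4
Edit distance = dp[4][3] = 4

4


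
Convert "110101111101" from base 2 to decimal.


Input: "110101111101" in base 2
Positional expansion:
  Digit '1' (value 1) x 2^11 = 2048
  Digit '1' (value 1) x 2^10 = 1024
  Digit '0' (value 0) x 2^9 = 0
  Digit '1' (value 1) x 2^8 = 256
  Digit '0' (value 0) x 2^7 = 0
  Digit '1' (value 1) x 2^6 = 64
  Digit '1' (value 1) x 2^5 = 32
  Digit '1' (value 1) x 2^4 = 16
  Digit '1' (value 1) x 2^3 = 8
  Digit '1' (value 1) x 2^2 = 4
  Digit '0' (value 0) x 2^1 = 0
  Digit '1' (value 1) x 2^0 = 1
Sum = 3453

3453


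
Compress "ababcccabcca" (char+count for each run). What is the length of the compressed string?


Input: ababcccabcca
Runs:
  'a' x 1 => "a1"
  'b' x 1 => "b1"
  'a' x 1 => "a1"
  'b' x 1 => "b1"
  'c' x 3 => "c3"
  'a' x 1 => "a1"
  'b' x 1 => "b1"
  'c' x 2 => "c2"
  'a' x 1 => "a1"
Compressed: "a1b1a1b1c3a1b1c2a1"
Compressed length: 18

18


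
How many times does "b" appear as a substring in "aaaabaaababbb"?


Searching for "b" in "aaaabaaababbb"
Scanning each position:
  Position 0: "a" => no
  Position 1: "a" => no
  Position 2: "a" => no
  Position 3: "a" => no
  Position 4: "b" => MATCH
  Position 5: "a" => no
  Position 6: "a" => no
  Position 7: "a" => no
  Position 8: "b" => MATCH
  Position 9: "a" => no
  Position 10: "b" => MATCH
  Position 11: "b" => MATCH
  Position 12: "b" => MATCH
Total occurrences: 5

5


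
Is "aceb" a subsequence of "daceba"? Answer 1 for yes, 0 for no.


Check if "aceb" is a subsequence of "daceba"
Greedy scan:
  Position 0 ('d'): no match needed
  Position 1 ('a'): matches sub[0] = 'a'
  Position 2 ('c'): matches sub[1] = 'c'
  Position 3 ('e'): matches sub[2] = 'e'
  Position 4 ('b'): matches sub[3] = 'b'
  Position 5 ('a'): no match needed
All 4 characters matched => is a subsequence

1


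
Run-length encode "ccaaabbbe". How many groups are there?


Input: ccaaabbbe
Scanning for consecutive runs:
  Group 1: 'c' x 2 (positions 0-1)
  Group 2: 'a' x 3 (positions 2-4)
  Group 3: 'b' x 3 (positions 5-7)
  Group 4: 'e' x 1 (positions 8-8)
Total groups: 4

4


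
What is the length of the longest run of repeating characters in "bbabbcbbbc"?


Input: "bbabbcbbbc"
Scanning for longest run:
  Position 1 ('b'): continues run of 'b', length=2
  Position 2 ('a'): new char, reset run to 1
  Position 3 ('b'): new char, reset run to 1
  Position 4 ('b'): continues run of 'b', length=2
  Position 5 ('c'): new char, reset run to 1
  Position 6 ('b'): new char, reset run to 1
  Position 7 ('b'): continues run of 'b', length=2
  Position 8 ('b'): continues run of 'b', length=3
  Position 9 ('c'): new char, reset run to 1
Longest run: 'b' with length 3

3


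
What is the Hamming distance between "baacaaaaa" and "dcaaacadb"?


Comparing "baacaaaaa" and "dcaaacadb" position by position:
  Position 0: 'b' vs 'd' => differ
  Position 1: 'a' vs 'c' => differ
  Position 2: 'a' vs 'a' => same
  Position 3: 'c' vs 'a' => differ
  Position 4: 'a' vs 'a' => same
  Position 5: 'a' vs 'c' => differ
  Position 6: 'a' vs 'a' => same
  Position 7: 'a' vs 'd' => differ
  Position 8: 'a' vs 'b' => differ
Total differences (Hamming distance): 6

6


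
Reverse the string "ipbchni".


Input: ipbchni
Reading characters right to left:
  Position 6: 'i'
  Position 5: 'n'
  Position 4: 'h'
  Position 3: 'c'
  Position 2: 'b'
  Position 1: 'p'
  Position 0: 'i'
Reversed: inhcbpi

inhcbpi


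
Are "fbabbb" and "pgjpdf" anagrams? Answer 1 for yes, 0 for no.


Strings: "fbabbb", "pgjpdf"
Sorted first:  abbbbf
Sorted second: dfgjpp
Differ at position 0: 'a' vs 'd' => not anagrams

0


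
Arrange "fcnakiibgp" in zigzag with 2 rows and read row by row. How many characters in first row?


Zigzag "fcnakiibgp" into 2 rows:
Placing characters:
  'f' => row 0
  'c' => row 1
  'n' => row 0
  'a' => row 1
  'k' => row 0
  'i' => row 1
  'i' => row 0
  'b' => row 1
  'g' => row 0
  'p' => row 1
Rows:
  Row 0: "fnkig"
  Row 1: "caibp"
First row length: 5

5


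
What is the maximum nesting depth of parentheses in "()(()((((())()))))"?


Input: "()(()((((())()))))"
Tracking depth:
  Position 0 '(': depth becomes 1
  Position 1 ')': depth becomes 0
  Position 2 '(': depth becomes 1
  Position 3 '(': depth becomes 2
  Position 4 ')': depth becomes 1
  Position 5 '(': depth becomes 2
  Position 6 '(': depth becomes 3
  Position 7 '(': depth becomes 4
  Position 8 '(': depth becomes 5
  Position 9 '(': depth becomes 6
  Position 10 ')': depth becomes 5
  Position 11 ')': depth becomes 4
  Position 12 '(': depth becomes 5
  Position 13 ')': depth becomes 4
  Position 14 ')': depth becomes 3
  Position 15 ')': depth becomes 2
  Position 16 ')': depth becomes 1
  Position 17 ')': depth becomes 0
Maximum depth reached: 6

6


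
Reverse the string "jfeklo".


Input: jfeklo
Reading characters right to left:
  Position 5: 'o'
  Position 4: 'l'
  Position 3: 'k'
  Position 2: 'e'
  Position 1: 'f'
  Position 0: 'j'
Reversed: olkefj

olkefj


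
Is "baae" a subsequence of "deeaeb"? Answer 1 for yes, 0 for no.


Check if "baae" is a subsequence of "deeaeb"
Greedy scan:
  Position 0 ('d'): no match needed
  Position 1 ('e'): no match needed
  Position 2 ('e'): no match needed
  Position 3 ('a'): no match needed
  Position 4 ('e'): no match needed
  Position 5 ('b'): matches sub[0] = 'b'
Only matched 1/4 characters => not a subsequence

0


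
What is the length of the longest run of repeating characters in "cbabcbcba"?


Input: "cbabcbcba"
Scanning for longest run:
  Position 1 ('b'): new char, reset run to 1
  Position 2 ('a'): new char, reset run to 1
  Position 3 ('b'): new char, reset run to 1
  Position 4 ('c'): new char, reset run to 1
  Position 5 ('b'): new char, reset run to 1
  Position 6 ('c'): new char, reset run to 1
  Position 7 ('b'): new char, reset run to 1
  Position 8 ('a'): new char, reset run to 1
Longest run: 'c' with length 1

1


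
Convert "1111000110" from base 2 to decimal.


Input: "1111000110" in base 2
Positional expansion:
  Digit '1' (value 1) x 2^9 = 512
  Digit '1' (value 1) x 2^8 = 256
  Digit '1' (value 1) x 2^7 = 128
  Digit '1' (value 1) x 2^6 = 64
  Digit '0' (value 0) x 2^5 = 0
  Digit '0' (value 0) x 2^4 = 0
  Digit '0' (value 0) x 2^3 = 0
  Digit '1' (value 1) x 2^2 = 4
  Digit '1' (value 1) x 2^1 = 2
  Digit '0' (value 0) x 2^0 = 0
Sum = 966

966


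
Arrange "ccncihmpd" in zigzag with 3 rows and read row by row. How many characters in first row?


Zigzag "ccncihmpd" into 3 rows:
Placing characters:
  'c' => row 0
  'c' => row 1
  'n' => row 2
  'c' => row 1
  'i' => row 0
  'h' => row 1
  'm' => row 2
  'p' => row 1
  'd' => row 0
Rows:
  Row 0: "cid"
  Row 1: "cchp"
  Row 2: "nm"
First row length: 3

3


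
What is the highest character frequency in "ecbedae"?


Input: ecbedae
Character counts:
  'a': 1
  'b': 1
  'c': 1
  'd': 1
  'e': 3
Maximum frequency: 3

3


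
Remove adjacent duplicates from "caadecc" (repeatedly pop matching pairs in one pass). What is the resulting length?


Input: caadecc
Stack-based adjacent duplicate removal:
  Read 'c': push. Stack: c
  Read 'a': push. Stack: ca
  Read 'a': matches stack top 'a' => pop. Stack: c
  Read 'd': push. Stack: cd
  Read 'e': push. Stack: cde
  Read 'c': push. Stack: cdec
  Read 'c': matches stack top 'c' => pop. Stack: cde
Final stack: "cde" (length 3)

3


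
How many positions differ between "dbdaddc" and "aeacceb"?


Comparing "dbdaddc" and "aeacceb" position by position:
  Position 0: 'd' vs 'a' => DIFFER
  Position 1: 'b' vs 'e' => DIFFER
  Position 2: 'd' vs 'a' => DIFFER
  Position 3: 'a' vs 'c' => DIFFER
  Position 4: 'd' vs 'c' => DIFFER
  Position 5: 'd' vs 'e' => DIFFER
  Position 6: 'c' vs 'b' => DIFFER
Positions that differ: 7

7


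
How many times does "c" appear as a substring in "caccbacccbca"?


Searching for "c" in "caccbacccbca"
Scanning each position:
  Position 0: "c" => MATCH
  Position 1: "a" => no
  Position 2: "c" => MATCH
  Position 3: "c" => MATCH
  Position 4: "b" => no
  Position 5: "a" => no
  Position 6: "c" => MATCH
  Position 7: "c" => MATCH
  Position 8: "c" => MATCH
  Position 9: "b" => no
  Position 10: "c" => MATCH
  Position 11: "a" => no
Total occurrences: 7

7


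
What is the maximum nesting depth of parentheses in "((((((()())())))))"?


Input: "((((((()())())))))"
Tracking depth:
  Position 0 '(': depth becomes 1
  Position 1 '(': depth becomes 2
  Position 2 '(': depth becomes 3
  Position 3 '(': depth becomes 4
  Position 4 '(': depth becomes 5
  Position 5 '(': depth becomes 6
  Position 6 '(': depth becomes 7
  Position 7 ')': depth becomes 6
  Position 8 '(': depth becomes 7
  Position 9 ')': depth becomes 6
  Position 10 ')': depth becomes 5
  Position 11 '(': depth becomes 6
  Position 12 ')': depth becomes 5
  Position 13 ')': depth becomes 4
  Position 14 ')': depth becomes 3
  Position 15 ')': depth becomes 2
  Position 16 ')': depth becomes 1
  Position 17 ')': depth becomes 0
Maximum depth reached: 7

7


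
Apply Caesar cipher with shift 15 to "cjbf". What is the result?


Caesar cipher: shift "cjbf" by 15
  'c' (pos 2) + 15 = pos 17 = 'r'
  'j' (pos 9) + 15 = pos 24 = 'y'
  'b' (pos 1) + 15 = pos 16 = 'q'
  'f' (pos 5) + 15 = pos 20 = 'u'
Result: ryqu

ryqu


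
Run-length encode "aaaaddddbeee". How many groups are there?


Input: aaaaddddbeee
Scanning for consecutive runs:
  Group 1: 'a' x 4 (positions 0-3)
  Group 2: 'd' x 4 (positions 4-7)
  Group 3: 'b' x 1 (positions 8-8)
  Group 4: 'e' x 3 (positions 9-11)
Total groups: 4

4


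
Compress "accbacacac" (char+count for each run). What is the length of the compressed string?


Input: accbacacac
Runs:
  'a' x 1 => "a1"
  'c' x 2 => "c2"
  'b' x 1 => "b1"
  'a' x 1 => "a1"
  'c' x 1 => "c1"
  'a' x 1 => "a1"
  'c' x 1 => "c1"
  'a' x 1 => "a1"
  'c' x 1 => "c1"
Compressed: "a1c2b1a1c1a1c1a1c1"
Compressed length: 18

18


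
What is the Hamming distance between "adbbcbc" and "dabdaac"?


Comparing "adbbcbc" and "dabdaac" position by position:
  Position 0: 'a' vs 'd' => differ
  Position 1: 'd' vs 'a' => differ
  Position 2: 'b' vs 'b' => same
  Position 3: 'b' vs 'd' => differ
  Position 4: 'c' vs 'a' => differ
  Position 5: 'b' vs 'a' => differ
  Position 6: 'c' vs 'c' => same
Total differences (Hamming distance): 5

5


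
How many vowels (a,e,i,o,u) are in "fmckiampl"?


Input: fmckiampl
Checking each character:
  'f' at position 0: consonant
  'm' at position 1: consonant
  'c' at position 2: consonant
  'k' at position 3: consonant
  'i' at position 4: vowel (running total: 1)
  'a' at position 5: vowel (running total: 2)
  'm' at position 6: consonant
  'p' at position 7: consonant
  'l' at position 8: consonant
Total vowels: 2

2


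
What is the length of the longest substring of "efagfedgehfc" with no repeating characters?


Input: "efagfedgehfc"
Sliding window (track last position of each char):
  Position 0 ('e'): window [0,0] length 1 -- new best
  Position 1 ('f'): window [0,1] length 2 -- new best
  Position 2 ('a'): window [0,2] length 3 -- new best
  Position 3 ('g'): window [0,3] length 4 -- new best
  Position 4 ('f'): repeat (last at 1), move window start to 2
  Position 4 ('f'): window [2,4] length 3
  Position 5 ('e'): window [2,5] length 4
  Position 6 ('d'): window [2,6] length 5 -- new best
  Position 7 ('g'): repeat (last at 3), move window start to 4
  Position 7 ('g'): window [4,7] length 4
  Position 8 ('e'): repeat (last at 5), move window start to 6
  Position 8 ('e'): window [6,8] length 3
  Position 9 ('h'): window [6,9] length 4
  Position 10 ('f'): window [6,10] length 5
  Position 11 ('c'): window [6,11] length 6 -- new best
Longest substring with no repeats: "dgehfc" with length 6

6


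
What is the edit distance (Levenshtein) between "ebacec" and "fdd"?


Computing edit distance: "ebacec" -> "fdd"
DP table:
           f    d    d
      0    1    2    3
  e   1    1    2    3
  b   2    2    2    3
  a   3    3    3    3
  c   4    4    4    4
  e   5    5    5    5
  c   6    6    6    6
Edit distance = dp[6][3] = 6

6


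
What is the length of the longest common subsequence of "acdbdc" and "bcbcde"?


LCS of "acdbdc" and "bcbcde"
DP table:
           b    c    b    c    d    e
      0    0    0    0    0    0    0
  a   0    0    0    0    0    0    0
  c   0    0    1    1    1    1    1
  d   0    0    1    1    1    2    2
  b   0    1    1    2    2    2    2
  d   0    1    1    2    2    3    3
  c   0    1    2    2    3    3    3
LCS length = dp[6][6] = 3

3


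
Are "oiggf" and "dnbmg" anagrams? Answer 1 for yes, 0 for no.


Strings: "oiggf", "dnbmg"
Sorted first:  fggio
Sorted second: bdgmn
Differ at position 0: 'f' vs 'b' => not anagrams

0


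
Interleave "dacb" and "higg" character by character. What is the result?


Interleaving "dacb" and "higg":
  Position 0: 'd' from first, 'h' from second => "dh"
  Position 1: 'a' from first, 'i' from second => "ai"
  Position 2: 'c' from first, 'g' from second => "cg"
  Position 3: 'b' from first, 'g' from second => "bg"
Result: dhaicgbg

dhaicgbg


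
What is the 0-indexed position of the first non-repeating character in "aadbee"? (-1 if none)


Input: aadbee
Character frequencies:
  'a': 2
  'b': 1
  'd': 1
  'e': 2
Scanning left to right for freq == 1:
  Position 0 ('a'): freq=2, skip
  Position 1 ('a'): freq=2, skip
  Position 2 ('d'): unique! => answer = 2

2


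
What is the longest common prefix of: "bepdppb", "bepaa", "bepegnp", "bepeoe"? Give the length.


Words: bepdppb, bepaa, bepegnp, bepeoe
  Position 0: all 'b' => match
  Position 1: all 'e' => match
  Position 2: all 'p' => match
  Position 3: ('d', 'a', 'e', 'e') => mismatch, stop
LCP = "bep" (length 3)

3


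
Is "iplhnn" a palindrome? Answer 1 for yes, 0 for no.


Input: iplhnn
Reversed: nnhlpi
  Compare pos 0 ('i') with pos 5 ('n'): MISMATCH
  Compare pos 1 ('p') with pos 4 ('n'): MISMATCH
  Compare pos 2 ('l') with pos 3 ('h'): MISMATCH
Result: not a palindrome

0


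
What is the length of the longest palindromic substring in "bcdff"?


Input: "bcdff"
Checking substrings for palindromes:
  [3:5] "ff" (len 2) => palindrome
Longest palindromic substring: "ff" with length 2

2


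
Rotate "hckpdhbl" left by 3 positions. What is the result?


Input: "hckpdhbl", rotate left by 3
First 3 characters: "hck"
Remaining characters: "pdhbl"
Concatenate remaining + first: "pdhbl" + "hck" = "pdhblhck"

pdhblhck


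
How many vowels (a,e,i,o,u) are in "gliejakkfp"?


Input: gliejakkfp
Checking each character:
  'g' at position 0: consonant
  'l' at position 1: consonant
  'i' at position 2: vowel (running total: 1)
  'e' at position 3: vowel (running total: 2)
  'j' at position 4: consonant
  'a' at position 5: vowel (running total: 3)
  'k' at position 6: consonant
  'k' at position 7: consonant
  'f' at position 8: consonant
  'p' at position 9: consonant
Total vowels: 3

3


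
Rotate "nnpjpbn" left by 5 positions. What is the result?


Input: "nnpjpbn", rotate left by 5
First 5 characters: "nnpjp"
Remaining characters: "bn"
Concatenate remaining + first: "bn" + "nnpjp" = "bnnnpjp"

bnnnpjp


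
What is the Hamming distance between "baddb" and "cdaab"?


Comparing "baddb" and "cdaab" position by position:
  Position 0: 'b' vs 'c' => differ
  Position 1: 'a' vs 'd' => differ
  Position 2: 'd' vs 'a' => differ
  Position 3: 'd' vs 'a' => differ
  Position 4: 'b' vs 'b' => same
Total differences (Hamming distance): 4

4


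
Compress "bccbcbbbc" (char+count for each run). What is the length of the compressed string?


Input: bccbcbbbc
Runs:
  'b' x 1 => "b1"
  'c' x 2 => "c2"
  'b' x 1 => "b1"
  'c' x 1 => "c1"
  'b' x 3 => "b3"
  'c' x 1 => "c1"
Compressed: "b1c2b1c1b3c1"
Compressed length: 12

12


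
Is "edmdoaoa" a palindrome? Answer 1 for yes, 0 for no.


Input: edmdoaoa
Reversed: aoaodmde
  Compare pos 0 ('e') with pos 7 ('a'): MISMATCH
  Compare pos 1 ('d') with pos 6 ('o'): MISMATCH
  Compare pos 2 ('m') with pos 5 ('a'): MISMATCH
  Compare pos 3 ('d') with pos 4 ('o'): MISMATCH
Result: not a palindrome

0


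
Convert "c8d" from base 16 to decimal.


Input: "c8d" in base 16
Positional expansion:
  Digit 'c' (value 12) x 16^2 = 3072
  Digit '8' (value 8) x 16^1 = 128
  Digit 'd' (value 13) x 16^0 = 13
Sum = 3213

3213


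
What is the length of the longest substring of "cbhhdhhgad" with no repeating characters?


Input: "cbhhdhhgad"
Sliding window (track last position of each char):
  Position 0 ('c'): window [0,0] length 1 -- new best
  Position 1 ('b'): window [0,1] length 2 -- new best
  Position 2 ('h'): window [0,2] length 3 -- new best
  Position 3 ('h'): repeat (last at 2), move window start to 3
  Position 3 ('h'): window [3,3] length 1
  Position 4 ('d'): window [3,4] length 2
  Position 5 ('h'): repeat (last at 3), move window start to 4
  Position 5 ('h'): window [4,5] length 2
  Position 6 ('h'): repeat (last at 5), move window start to 6
  Position 6 ('h'): window [6,6] length 1
  Position 7 ('g'): window [6,7] length 2
  Position 8 ('a'): window [6,8] length 3
  Position 9 ('d'): window [6,9] length 4 -- new best
Longest substring with no repeats: "hgad" with length 4

4


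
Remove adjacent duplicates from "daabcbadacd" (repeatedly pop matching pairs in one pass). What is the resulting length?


Input: daabcbadacd
Stack-based adjacent duplicate removal:
  Read 'd': push. Stack: d
  Read 'a': push. Stack: da
  Read 'a': matches stack top 'a' => pop. Stack: d
  Read 'b': push. Stack: db
  Read 'c': push. Stack: dbc
  Read 'b': push. Stack: dbcb
  Read 'a': push. Stack: dbcba
  Read 'd': push. Stack: dbcbad
  Read 'a': push. Stack: dbcbada
  Read 'c': push. Stack: dbcbadac
  Read 'd': push. Stack: dbcbadacd
Final stack: "dbcbadacd" (length 9)

9


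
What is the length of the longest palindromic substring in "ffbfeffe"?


Input: "ffbfeffe"
Checking substrings for palindromes:
  [4:8] "effe" (len 4) => palindrome
  [1:4] "fbf" (len 3) => palindrome
  [3:6] "fef" (len 3) => palindrome
  [0:2] "ff" (len 2) => palindrome
  [5:7] "ff" (len 2) => palindrome
Longest palindromic substring: "effe" with length 4

4


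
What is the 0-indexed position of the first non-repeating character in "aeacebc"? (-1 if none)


Input: aeacebc
Character frequencies:
  'a': 2
  'b': 1
  'c': 2
  'e': 2
Scanning left to right for freq == 1:
  Position 0 ('a'): freq=2, skip
  Position 1 ('e'): freq=2, skip
  Position 2 ('a'): freq=2, skip
  Position 3 ('c'): freq=2, skip
  Position 4 ('e'): freq=2, skip
  Position 5 ('b'): unique! => answer = 5

5


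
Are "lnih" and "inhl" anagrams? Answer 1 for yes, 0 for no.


Strings: "lnih", "inhl"
Sorted first:  hiln
Sorted second: hiln
Sorted forms match => anagrams

1


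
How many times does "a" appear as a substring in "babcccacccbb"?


Searching for "a" in "babcccacccbb"
Scanning each position:
  Position 0: "b" => no
  Position 1: "a" => MATCH
  Position 2: "b" => no
  Position 3: "c" => no
  Position 4: "c" => no
  Position 5: "c" => no
  Position 6: "a" => MATCH
  Position 7: "c" => no
  Position 8: "c" => no
  Position 9: "c" => no
  Position 10: "b" => no
  Position 11: "b" => no
Total occurrences: 2

2


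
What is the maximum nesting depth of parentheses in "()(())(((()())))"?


Input: "()(())(((()())))"
Tracking depth:
  Position 0 '(': depth becomes 1
  Position 1 ')': depth becomes 0
  Position 2 '(': depth becomes 1
  Position 3 '(': depth becomes 2
  Position 4 ')': depth becomes 1
  Position 5 ')': depth becomes 0
  Position 6 '(': depth becomes 1
  Position 7 '(': depth becomes 2
  Position 8 '(': depth becomes 3
  Position 9 '(': depth becomes 4
  Position 10 ')': depth becomes 3
  Position 11 '(': depth becomes 4
  Position 12 ')': depth becomes 3
  Position 13 ')': depth becomes 2
  Position 14 ')': depth becomes 1
  Position 15 ')': depth becomes 0
Maximum depth reached: 4

4


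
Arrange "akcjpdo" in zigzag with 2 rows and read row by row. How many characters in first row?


Zigzag "akcjpdo" into 2 rows:
Placing characters:
  'a' => row 0
  'k' => row 1
  'c' => row 0
  'j' => row 1
  'p' => row 0
  'd' => row 1
  'o' => row 0
Rows:
  Row 0: "acpo"
  Row 1: "kjd"
First row length: 4

4


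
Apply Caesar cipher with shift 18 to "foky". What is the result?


Caesar cipher: shift "foky" by 18
  'f' (pos 5) + 18 = pos 23 = 'x'
  'o' (pos 14) + 18 = pos 6 = 'g'
  'k' (pos 10) + 18 = pos 2 = 'c'
  'y' (pos 24) + 18 = pos 16 = 'q'
Result: xgcq

xgcq


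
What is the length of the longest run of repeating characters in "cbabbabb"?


Input: "cbabbabb"
Scanning for longest run:
  Position 1 ('b'): new char, reset run to 1
  Position 2 ('a'): new char, reset run to 1
  Position 3 ('b'): new char, reset run to 1
  Position 4 ('b'): continues run of 'b', length=2
  Position 5 ('a'): new char, reset run to 1
  Position 6 ('b'): new char, reset run to 1
  Position 7 ('b'): continues run of 'b', length=2
Longest run: 'b' with length 2

2


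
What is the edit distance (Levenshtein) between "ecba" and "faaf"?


Computing edit distance: "ecba" -> "faaf"
DP table:
           f    a    a    f
      0    1    2    3    4
  e   1    1    2    3    4
  c   2    2    2    3    4
  b   3    3    3    3    4
  a   4    4    3    3    4
Edit distance = dp[4][4] = 4

4


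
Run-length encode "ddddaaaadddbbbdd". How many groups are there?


Input: ddddaaaadddbbbdd
Scanning for consecutive runs:
  Group 1: 'd' x 4 (positions 0-3)
  Group 2: 'a' x 4 (positions 4-7)
  Group 3: 'd' x 3 (positions 8-10)
  Group 4: 'b' x 3 (positions 11-13)
  Group 5: 'd' x 2 (positions 14-15)
Total groups: 5

5


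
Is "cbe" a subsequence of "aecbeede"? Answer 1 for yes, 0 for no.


Check if "cbe" is a subsequence of "aecbeede"
Greedy scan:
  Position 0 ('a'): no match needed
  Position 1 ('e'): no match needed
  Position 2 ('c'): matches sub[0] = 'c'
  Position 3 ('b'): matches sub[1] = 'b'
  Position 4 ('e'): matches sub[2] = 'e'
  Position 5 ('e'): no match needed
  Position 6 ('d'): no match needed
  Position 7 ('e'): no match needed
All 3 characters matched => is a subsequence

1


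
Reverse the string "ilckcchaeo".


Input: ilckcchaeo
Reading characters right to left:
  Position 9: 'o'
  Position 8: 'e'
  Position 7: 'a'
  Position 6: 'h'
  Position 5: 'c'
  Position 4: 'c'
  Position 3: 'k'
  Position 2: 'c'
  Position 1: 'l'
  Position 0: 'i'
Reversed: oeahcckcli

oeahcckcli


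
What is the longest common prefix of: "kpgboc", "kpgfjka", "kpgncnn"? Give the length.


Words: kpgboc, kpgfjka, kpgncnn
  Position 0: all 'k' => match
  Position 1: all 'p' => match
  Position 2: all 'g' => match
  Position 3: ('b', 'f', 'n') => mismatch, stop
LCP = "kpg" (length 3)

3


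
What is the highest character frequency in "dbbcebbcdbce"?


Input: dbbcebbcdbce
Character counts:
  'b': 5
  'c': 3
  'd': 2
  'e': 2
Maximum frequency: 5

5


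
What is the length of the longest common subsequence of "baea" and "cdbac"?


LCS of "baea" and "cdbac"
DP table:
           c    d    b    a    c
      0    0    0    0    0    0
  b   0    0    0    1    1    1
  a   0    0    0    1    2    2
  e   0    0    0    1    2    2
  a   0    0    0    1    2    2
LCS length = dp[4][5] = 2

2


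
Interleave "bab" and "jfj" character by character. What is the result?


Interleaving "bab" and "jfj":
  Position 0: 'b' from first, 'j' from second => "bj"
  Position 1: 'a' from first, 'f' from second => "af"
  Position 2: 'b' from first, 'j' from second => "bj"
Result: bjafbj

bjafbj


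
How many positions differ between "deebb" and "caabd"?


Comparing "deebb" and "caabd" position by position:
  Position 0: 'd' vs 'c' => DIFFER
  Position 1: 'e' vs 'a' => DIFFER
  Position 2: 'e' vs 'a' => DIFFER
  Position 3: 'b' vs 'b' => same
  Position 4: 'b' vs 'd' => DIFFER
Positions that differ: 4

4


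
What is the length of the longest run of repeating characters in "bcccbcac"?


Input: "bcccbcac"
Scanning for longest run:
  Position 1 ('c'): new char, reset run to 1
  Position 2 ('c'): continues run of 'c', length=2
  Position 3 ('c'): continues run of 'c', length=3
  Position 4 ('b'): new char, reset run to 1
  Position 5 ('c'): new char, reset run to 1
  Position 6 ('a'): new char, reset run to 1
  Position 7 ('c'): new char, reset run to 1
Longest run: 'c' with length 3

3


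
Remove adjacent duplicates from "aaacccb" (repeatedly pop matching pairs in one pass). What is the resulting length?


Input: aaacccb
Stack-based adjacent duplicate removal:
  Read 'a': push. Stack: a
  Read 'a': matches stack top 'a' => pop. Stack: (empty)
  Read 'a': push. Stack: a
  Read 'c': push. Stack: ac
  Read 'c': matches stack top 'c' => pop. Stack: a
  Read 'c': push. Stack: ac
  Read 'b': push. Stack: acb
Final stack: "acb" (length 3)

3


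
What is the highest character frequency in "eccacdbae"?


Input: eccacdbae
Character counts:
  'a': 2
  'b': 1
  'c': 3
  'd': 1
  'e': 2
Maximum frequency: 3

3


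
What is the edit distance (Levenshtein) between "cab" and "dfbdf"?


Computing edit distance: "cab" -> "dfbdf"
DP table:
           d    f    b    d    f
      0    1    2    3    4    5
  c   1    1    2    3    4    5
  a   2    2    2    3    4    5
  b   3    3    3    2    3    4
Edit distance = dp[3][5] = 4

4


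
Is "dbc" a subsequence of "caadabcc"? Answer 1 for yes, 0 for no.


Check if "dbc" is a subsequence of "caadabcc"
Greedy scan:
  Position 0 ('c'): no match needed
  Position 1 ('a'): no match needed
  Position 2 ('a'): no match needed
  Position 3 ('d'): matches sub[0] = 'd'
  Position 4 ('a'): no match needed
  Position 5 ('b'): matches sub[1] = 'b'
  Position 6 ('c'): matches sub[2] = 'c'
  Position 7 ('c'): no match needed
All 3 characters matched => is a subsequence

1


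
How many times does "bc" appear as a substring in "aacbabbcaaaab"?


Searching for "bc" in "aacbabbcaaaab"
Scanning each position:
  Position 0: "aa" => no
  Position 1: "ac" => no
  Position 2: "cb" => no
  Position 3: "ba" => no
  Position 4: "ab" => no
  Position 5: "bb" => no
  Position 6: "bc" => MATCH
  Position 7: "ca" => no
  Position 8: "aa" => no
  Position 9: "aa" => no
  Position 10: "aa" => no
  Position 11: "ab" => no
Total occurrences: 1

1


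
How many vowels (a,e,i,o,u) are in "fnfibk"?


Input: fnfibk
Checking each character:
  'f' at position 0: consonant
  'n' at position 1: consonant
  'f' at position 2: consonant
  'i' at position 3: vowel (running total: 1)
  'b' at position 4: consonant
  'k' at position 5: consonant
Total vowels: 1

1


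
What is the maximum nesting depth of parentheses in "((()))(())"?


Input: "((()))(())"
Tracking depth:
  Position 0 '(': depth becomes 1
  Position 1 '(': depth becomes 2
  Position 2 '(': depth becomes 3
  Position 3 ')': depth becomes 2
  Position 4 ')': depth becomes 1
  Position 5 ')': depth becomes 0
  Position 6 '(': depth becomes 1
  Position 7 '(': depth becomes 2
  Position 8 ')': depth becomes 1
  Position 9 ')': depth becomes 0
Maximum depth reached: 3

3


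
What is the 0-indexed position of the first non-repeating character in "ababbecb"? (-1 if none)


Input: ababbecb
Character frequencies:
  'a': 2
  'b': 4
  'c': 1
  'e': 1
Scanning left to right for freq == 1:
  Position 0 ('a'): freq=2, skip
  Position 1 ('b'): freq=4, skip
  Position 2 ('a'): freq=2, skip
  Position 3 ('b'): freq=4, skip
  Position 4 ('b'): freq=4, skip
  Position 5 ('e'): unique! => answer = 5

5


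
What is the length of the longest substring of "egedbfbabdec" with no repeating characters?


Input: "egedbfbabdec"
Sliding window (track last position of each char):
  Position 0 ('e'): window [0,0] length 1 -- new best
  Position 1 ('g'): window [0,1] length 2 -- new best
  Position 2 ('e'): repeat (last at 0), move window start to 1
  Position 2 ('e'): window [1,2] length 2
  Position 3 ('d'): window [1,3] length 3 -- new best
  Position 4 ('b'): window [1,4] length 4 -- new best
  Position 5 ('f'): window [1,5] length 5 -- new best
  Position 6 ('b'): repeat (last at 4), move window start to 5
  Position 6 ('b'): window [5,6] length 2
  Position 7 ('a'): window [5,7] length 3
  Position 8 ('b'): repeat (last at 6), move window start to 7
  Position 8 ('b'): window [7,8] length 2
  Position 9 ('d'): window [7,9] length 3
  Position 10 ('e'): window [7,10] length 4
  Position 11 ('c'): window [7,11] length 5
Longest substring with no repeats: "gedbf" with length 5

5


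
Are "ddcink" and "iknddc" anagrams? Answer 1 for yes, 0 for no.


Strings: "ddcink", "iknddc"
Sorted first:  cddikn
Sorted second: cddikn
Sorted forms match => anagrams

1


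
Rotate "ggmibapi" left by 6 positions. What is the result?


Input: "ggmibapi", rotate left by 6
First 6 characters: "ggmiba"
Remaining characters: "pi"
Concatenate remaining + first: "pi" + "ggmiba" = "piggmiba"

piggmiba


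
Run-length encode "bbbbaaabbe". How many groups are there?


Input: bbbbaaabbe
Scanning for consecutive runs:
  Group 1: 'b' x 4 (positions 0-3)
  Group 2: 'a' x 3 (positions 4-6)
  Group 3: 'b' x 2 (positions 7-8)
  Group 4: 'e' x 1 (positions 9-9)
Total groups: 4

4


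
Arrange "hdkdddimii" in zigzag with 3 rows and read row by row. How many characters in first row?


Zigzag "hdkdddimii" into 3 rows:
Placing characters:
  'h' => row 0
  'd' => row 1
  'k' => row 2
  'd' => row 1
  'd' => row 0
  'd' => row 1
  'i' => row 2
  'm' => row 1
  'i' => row 0
  'i' => row 1
Rows:
  Row 0: "hdi"
  Row 1: "dddmi"
  Row 2: "ki"
First row length: 3

3


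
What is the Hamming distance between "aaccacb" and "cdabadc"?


Comparing "aaccacb" and "cdabadc" position by position:
  Position 0: 'a' vs 'c' => differ
  Position 1: 'a' vs 'd' => differ
  Position 2: 'c' vs 'a' => differ
  Position 3: 'c' vs 'b' => differ
  Position 4: 'a' vs 'a' => same
  Position 5: 'c' vs 'd' => differ
  Position 6: 'b' vs 'c' => differ
Total differences (Hamming distance): 6

6
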